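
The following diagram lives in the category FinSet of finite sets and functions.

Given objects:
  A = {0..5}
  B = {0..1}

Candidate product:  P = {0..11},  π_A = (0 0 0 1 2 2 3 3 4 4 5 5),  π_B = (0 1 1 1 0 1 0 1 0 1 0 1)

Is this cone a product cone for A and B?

Answer: NOT A VALID PRODUCT — duplicate pair at indices 1,2

Work:
|A|·|B| = 6·2 = 12;  |P| = 12
Check the pairing map k ↦ (π_A(k), π_B(k)):
  0 : (0,0)
  1 : (0,1)
  2 : (0,1)  ✗ repeats pair of k=1
  3 : (1,1)
  4 : (2,0)
  5 : (2,1)
  6 : (3,0)
  7 : (3,1)
  8 : (4,0)
  9 : (4,1)
  10 : (5,0)
  11 : (5,1)
distinct pairs in image: 11 / 12 needed
  → (0,1) hit at k=1 and k=2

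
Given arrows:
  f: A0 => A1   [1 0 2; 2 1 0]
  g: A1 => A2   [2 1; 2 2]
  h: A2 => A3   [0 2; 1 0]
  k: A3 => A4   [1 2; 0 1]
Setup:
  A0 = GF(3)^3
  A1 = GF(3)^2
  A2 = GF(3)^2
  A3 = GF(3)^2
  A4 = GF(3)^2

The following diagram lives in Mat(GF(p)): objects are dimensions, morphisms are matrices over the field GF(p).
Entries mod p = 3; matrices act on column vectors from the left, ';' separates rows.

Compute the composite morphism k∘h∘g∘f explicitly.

  e0=(1,0,0) f=>(1,2) g=>(1,0) h=>(0,1) k=>(2,1)
  e1=(0,1,0) f=>(0,1) g=>(1,2) h=>(1,1) k=>(0,1)
  e2=(0,0,1) f=>(2,0) g=>(1,1) h=>(2,1) k=>(1,1)
result: [2 0 1; 1 1 1]

Answer: [2 0 1; 1 1 1]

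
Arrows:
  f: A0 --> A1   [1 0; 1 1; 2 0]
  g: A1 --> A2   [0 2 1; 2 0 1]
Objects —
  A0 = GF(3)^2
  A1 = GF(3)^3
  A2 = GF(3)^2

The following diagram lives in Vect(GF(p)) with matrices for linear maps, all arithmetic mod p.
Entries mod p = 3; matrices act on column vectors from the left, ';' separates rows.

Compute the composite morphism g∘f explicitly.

  e0=[1,0] f-->[1,1,2] g-->[1,1]
  e1=[0,1] f-->[0,1,0] g-->[2,0]
result: [1 2; 1 0]

Answer: [1 2; 1 0]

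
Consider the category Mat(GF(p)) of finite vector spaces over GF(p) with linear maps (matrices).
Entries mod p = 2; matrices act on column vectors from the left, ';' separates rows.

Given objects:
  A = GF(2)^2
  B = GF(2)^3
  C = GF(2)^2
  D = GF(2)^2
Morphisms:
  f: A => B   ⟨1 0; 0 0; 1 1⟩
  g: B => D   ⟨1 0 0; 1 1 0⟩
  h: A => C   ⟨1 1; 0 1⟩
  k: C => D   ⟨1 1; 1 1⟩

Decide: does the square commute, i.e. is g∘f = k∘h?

Answer: COMMUTES

Derivation:
Along f;g (path 1):
  e0=⟨1,0⟩ f=>⟨1,0,1⟩ g=>⟨1,1⟩
  e1=⟨0,1⟩ f=>⟨0,0,1⟩ g=>⟨0,0⟩
  result₁ = ⟨1 0; 1 0⟩
Along h;k (path 2):
  e0=⟨1,0⟩ h=>⟨1,0⟩ k=>⟨1,1⟩
  e1=⟨0,1⟩ h=>⟨1,1⟩ k=>⟨0,0⟩
  result₂ = ⟨1 0; 1 0⟩
Equal? YES — commutes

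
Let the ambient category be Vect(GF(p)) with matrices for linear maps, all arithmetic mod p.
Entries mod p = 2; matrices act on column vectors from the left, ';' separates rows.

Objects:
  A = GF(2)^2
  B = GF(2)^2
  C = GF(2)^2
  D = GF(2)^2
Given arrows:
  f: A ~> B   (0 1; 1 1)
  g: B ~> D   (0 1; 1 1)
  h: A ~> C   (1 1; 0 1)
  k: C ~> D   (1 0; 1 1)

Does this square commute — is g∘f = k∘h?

Answer: COMMUTES

Trace:
Along f;g (path 1):
  e0=[1,0] f~>[0,1] g~>[1,1]
  e1=[0,1] f~>[1,1] g~>[1,0]
  composite₁ = (1 1; 1 0)
Along h;k (path 2):
  e0=[1,0] h~>[1,0] k~>[1,1]
  e1=[0,1] h~>[1,1] k~>[1,0]
  composite₂ = (1 1; 1 0)
Equal? YES — commutes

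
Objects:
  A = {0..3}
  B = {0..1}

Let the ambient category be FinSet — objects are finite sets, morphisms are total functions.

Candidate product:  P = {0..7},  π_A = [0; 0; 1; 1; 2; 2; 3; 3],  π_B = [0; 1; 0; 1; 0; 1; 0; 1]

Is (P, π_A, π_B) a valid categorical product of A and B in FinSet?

|A|·|B| = 4·2 = 8;  |P| = 8
Check the pairing map k ↦ (π_A(k), π_B(k)):
  0 : (0,0)
  1 : (0,1)
  2 : (1,0)
  3 : (1,1)
  4 : (2,0)
  5 : (2,1)
  6 : (3,0)
  7 : (3,1)
distinct pairs in image: 8 / 8 needed
  → bijection onto A×B; projections well-typed.

Answer: VALID PRODUCT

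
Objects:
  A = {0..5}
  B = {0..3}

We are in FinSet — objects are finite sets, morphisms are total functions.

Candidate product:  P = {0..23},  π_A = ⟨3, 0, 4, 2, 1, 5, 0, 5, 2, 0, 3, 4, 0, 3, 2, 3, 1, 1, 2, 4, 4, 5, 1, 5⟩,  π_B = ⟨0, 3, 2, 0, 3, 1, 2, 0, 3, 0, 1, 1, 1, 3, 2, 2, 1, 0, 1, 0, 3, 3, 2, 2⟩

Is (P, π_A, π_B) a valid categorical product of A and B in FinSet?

|A|·|B| = 6·4 = 24;  |P| = 24
Check the pairing map k ↦ (π_A(k), π_B(k)):
  0 ↦ (3,0)
  1 ↦ (0,3)
  2 ↦ (4,2)
  3 ↦ (2,0)
  4 ↦ (1,3)
  5 ↦ (5,1)
  6 ↦ (0,2)
  7 ↦ (5,0)
  8 ↦ (2,3)
  9 ↦ (0,0)
  10 ↦ (3,1)
  11 ↦ (4,1)
  12 ↦ (0,1)
  13 ↦ (3,3)
  14 ↦ (2,2)
  15 ↦ (3,2)
  16 ↦ (1,1)
  17 ↦ (1,0)
  18 ↦ (2,1)
  19 ↦ (4,0)
  20 ↦ (4,3)
  21 ↦ (5,3)
  22 ↦ (1,2)
  23 ↦ (5,2)
distinct pairs in image: 24 / 24 needed
  → bijection onto A×B; projections well-typed.

Answer: VALID PRODUCT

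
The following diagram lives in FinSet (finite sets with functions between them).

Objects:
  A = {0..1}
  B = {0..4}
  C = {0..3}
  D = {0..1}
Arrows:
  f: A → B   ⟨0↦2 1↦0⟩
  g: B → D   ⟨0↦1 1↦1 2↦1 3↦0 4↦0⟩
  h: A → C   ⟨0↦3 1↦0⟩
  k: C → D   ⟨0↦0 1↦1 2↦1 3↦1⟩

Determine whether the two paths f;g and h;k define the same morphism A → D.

Along f;g (path 1):
  0 f→2 g→1
  1 f→0 g→1
  composite₁ = ⟨0↦1 1↦1⟩
Along h;k (path 2):
  0 h→3 k→1
  1 h→0 k→0
  composite₂ = ⟨0↦1 1↦0⟩
Equal? differ; not commutative

Answer: DOES NOT COMMUTE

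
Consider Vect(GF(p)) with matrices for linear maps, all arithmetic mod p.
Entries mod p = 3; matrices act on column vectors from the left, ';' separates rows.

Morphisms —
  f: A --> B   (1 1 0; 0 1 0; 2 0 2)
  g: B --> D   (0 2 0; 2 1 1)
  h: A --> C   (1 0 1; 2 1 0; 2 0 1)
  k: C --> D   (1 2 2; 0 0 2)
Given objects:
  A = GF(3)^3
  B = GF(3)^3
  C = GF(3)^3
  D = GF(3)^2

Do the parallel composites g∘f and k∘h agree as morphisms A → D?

Along f;g (path 1):
  e0=(1,0,0) f-->(1,0,2) g-->(0,1)
  e1=(0,1,0) f-->(1,1,0) g-->(2,0)
  e2=(0,0,1) f-->(0,0,2) g-->(0,2)
  composite₁ = (0 2 0; 1 0 2)
Along h;k (path 2):
  e0=(1,0,0) h-->(1,2,2) k-->(0,1)
  e1=(0,1,0) h-->(0,1,0) k-->(2,0)
  e2=(0,0,1) h-->(1,0,1) k-->(0,2)
  composite₂ = (0 2 0; 1 0 2)
Equal? YES — commutes

Answer: COMMUTES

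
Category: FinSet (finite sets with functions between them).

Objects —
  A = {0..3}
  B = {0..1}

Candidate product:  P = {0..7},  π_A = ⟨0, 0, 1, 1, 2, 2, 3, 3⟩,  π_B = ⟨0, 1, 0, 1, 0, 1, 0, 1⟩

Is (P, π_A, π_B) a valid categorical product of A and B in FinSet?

|A|·|B| = 4·2 = 8;  |P| = 8
Check the pairing map k ↦ (π_A(k), π_B(k)):
  0 : (0,0)
  1 : (0,1)
  2 : (1,0)
  3 : (1,1)
  4 : (2,0)
  5 : (2,1)
  6 : (3,0)
  7 : (3,1)
distinct pairs in image: 8 / 8 needed
  → bijection onto A×B; projections well-typed.

Answer: VALID PRODUCT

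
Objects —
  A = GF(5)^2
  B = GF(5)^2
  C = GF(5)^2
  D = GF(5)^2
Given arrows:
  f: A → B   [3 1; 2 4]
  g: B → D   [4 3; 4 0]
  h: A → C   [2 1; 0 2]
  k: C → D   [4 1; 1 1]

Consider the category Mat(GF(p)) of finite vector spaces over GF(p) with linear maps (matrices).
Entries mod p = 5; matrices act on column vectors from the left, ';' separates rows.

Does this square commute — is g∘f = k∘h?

Path 1 = f;g:
  e0=(1,0) f→(3,2) g→(3,2)
  e1=(0,1) f→(1,4) g→(1,4)
  composite₁ = [3 1; 2 4]
Path 2 = h;k:
  e0=(1,0) h→(2,0) k→(3,2)
  e1=(0,1) h→(1,2) k→(1,3)
  composite₂ = [3 1; 2 3]
Equal? differ; not commutative

Answer: DOES NOT COMMUTE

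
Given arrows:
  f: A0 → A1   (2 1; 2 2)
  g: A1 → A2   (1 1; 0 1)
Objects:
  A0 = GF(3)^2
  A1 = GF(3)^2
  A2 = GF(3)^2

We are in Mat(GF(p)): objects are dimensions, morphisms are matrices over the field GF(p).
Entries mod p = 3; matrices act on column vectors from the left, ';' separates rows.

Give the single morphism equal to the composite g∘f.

Answer: (1 0; 2 2)

Derivation:
  e0=(1,0) f→(2,2) g→(1,2)
  e1=(0,1) f→(1,2) g→(0,2)
result: (1 0; 2 2)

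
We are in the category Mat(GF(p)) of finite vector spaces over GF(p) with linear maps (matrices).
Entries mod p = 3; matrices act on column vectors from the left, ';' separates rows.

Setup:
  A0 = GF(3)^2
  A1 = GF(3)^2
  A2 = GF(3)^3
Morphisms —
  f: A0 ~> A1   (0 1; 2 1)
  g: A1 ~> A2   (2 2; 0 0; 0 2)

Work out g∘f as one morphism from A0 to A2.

Answer: (1 1; 0 0; 1 2)

Work:
  e0=[1,0] f~>[0,2] g~>[1,0,1]
  e1=[0,1] f~>[1,1] g~>[1,0,2]
composite: (1 1; 0 0; 1 2)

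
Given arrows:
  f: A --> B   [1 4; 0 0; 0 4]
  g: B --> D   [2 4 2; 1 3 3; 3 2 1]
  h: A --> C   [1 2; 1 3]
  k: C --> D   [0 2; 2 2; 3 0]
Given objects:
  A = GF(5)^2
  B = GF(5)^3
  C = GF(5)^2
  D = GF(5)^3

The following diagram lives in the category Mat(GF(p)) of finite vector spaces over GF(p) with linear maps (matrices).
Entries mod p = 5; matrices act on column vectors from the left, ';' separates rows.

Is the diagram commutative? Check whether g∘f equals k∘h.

Answer: DOES NOT COMMUTE

Work:
1) trace f;g:
  e0=(1,0) f-->(1,0,0) g-->(2,1,3)
  e1=(0,1) f-->(4,0,4) g-->(1,1,1)
  result₁ = [2 1; 1 1; 3 1]
2) trace h;k:
  e0=(1,0) h-->(1,1) k-->(2,4,3)
  e1=(0,1) h-->(2,3) k-->(1,0,1)
  result₂ = [2 1; 4 0; 3 1]
Equal? differ; not commutative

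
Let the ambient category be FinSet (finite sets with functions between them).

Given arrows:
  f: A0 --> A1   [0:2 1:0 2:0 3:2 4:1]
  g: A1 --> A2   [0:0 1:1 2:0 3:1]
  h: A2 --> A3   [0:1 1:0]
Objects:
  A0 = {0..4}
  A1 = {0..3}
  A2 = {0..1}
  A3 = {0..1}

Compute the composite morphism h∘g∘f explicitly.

  0 f-->2 g-->0 h-->1
  1 f-->0 g-->0 h-->1
  2 f-->0 g-->0 h-->1
  3 f-->2 g-->0 h-->1
  4 f-->1 g-->1 h-->0
composite: [0:1 1:1 2:1 3:1 4:0]

Answer: [0:1 1:1 2:1 3:1 4:0]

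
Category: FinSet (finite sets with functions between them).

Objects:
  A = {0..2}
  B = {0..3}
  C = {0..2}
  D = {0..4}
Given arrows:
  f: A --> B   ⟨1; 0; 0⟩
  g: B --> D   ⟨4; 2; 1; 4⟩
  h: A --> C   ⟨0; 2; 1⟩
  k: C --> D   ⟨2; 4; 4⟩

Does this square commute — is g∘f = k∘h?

Path 1 = f;g:
  0 f-->1 g-->2
  1 f-->0 g-->4
  2 f-->0 g-->4
  result₁ = ⟨2; 4; 4⟩
Path 2 = h;k:
  0 h-->0 k-->2
  1 h-->2 k-->4
  2 h-->1 k-->4
  result₂ = ⟨2; 4; 4⟩
Equal? same morphism ✓

Answer: COMMUTES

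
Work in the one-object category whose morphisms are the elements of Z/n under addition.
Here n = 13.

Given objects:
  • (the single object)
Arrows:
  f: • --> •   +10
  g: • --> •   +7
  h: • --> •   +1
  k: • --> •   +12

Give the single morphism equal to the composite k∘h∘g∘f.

Answer: +4

Derivation:
  0 +10≡10 +7≡4 +1≡5 +12≡4  (mod 13)
⟦path⟧: +4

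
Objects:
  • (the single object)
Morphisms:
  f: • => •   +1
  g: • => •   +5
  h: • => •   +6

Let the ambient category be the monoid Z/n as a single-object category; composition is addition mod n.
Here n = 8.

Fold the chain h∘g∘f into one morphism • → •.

Answer: +4

Work:
  0 +1≡1 +5≡6 +6≡4  (mod 8)
result: +4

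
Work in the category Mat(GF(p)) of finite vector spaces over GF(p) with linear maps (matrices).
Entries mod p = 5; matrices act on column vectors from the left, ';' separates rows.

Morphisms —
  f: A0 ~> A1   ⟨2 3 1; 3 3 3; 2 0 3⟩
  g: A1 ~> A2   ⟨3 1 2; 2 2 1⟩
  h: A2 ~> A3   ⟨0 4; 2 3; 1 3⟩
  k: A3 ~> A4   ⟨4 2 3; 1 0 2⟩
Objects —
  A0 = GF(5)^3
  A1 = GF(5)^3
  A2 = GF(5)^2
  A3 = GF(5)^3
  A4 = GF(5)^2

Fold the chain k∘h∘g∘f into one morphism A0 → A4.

Answer: ⟨3 1 0; 1 4 4⟩

Derivation:
  e0=[1,0,0] f~>[2,3,2] g~>[3,2] h~>[3,2,4] k~>[3,1]
  e1=[0,1,0] f~>[3,3,0] g~>[2,2] h~>[3,0,3] k~>[1,4]
  e2=[0,0,1] f~>[1,3,3] g~>[2,1] h~>[4,2,0] k~>[0,4]
⟦path⟧: ⟨3 1 0; 1 4 4⟩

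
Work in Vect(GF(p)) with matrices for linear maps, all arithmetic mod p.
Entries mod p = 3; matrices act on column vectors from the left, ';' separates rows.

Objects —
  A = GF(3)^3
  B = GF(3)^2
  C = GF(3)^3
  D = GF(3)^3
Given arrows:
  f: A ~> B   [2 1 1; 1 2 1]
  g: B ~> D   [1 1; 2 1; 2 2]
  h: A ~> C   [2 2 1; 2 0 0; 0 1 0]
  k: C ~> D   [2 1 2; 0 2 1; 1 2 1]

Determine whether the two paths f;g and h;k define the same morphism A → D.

Answer: DOES NOT COMMUTE

Trace:
Along f;g (path 1):
  e0=⟨1,0,0⟩ f~>⟨2,1⟩ g~>⟨0,2,0⟩
  e1=⟨0,1,0⟩ f~>⟨1,2⟩ g~>⟨0,1,0⟩
  e2=⟨0,0,1⟩ f~>⟨1,1⟩ g~>⟨2,0,1⟩
  ⟦path⟧₁ = [0 0 2; 2 1 0; 0 0 1]
Along h;k (path 2):
  e0=⟨1,0,0⟩ h~>⟨2,2,0⟩ k~>⟨0,1,0⟩
  e1=⟨0,1,0⟩ h~>⟨2,0,1⟩ k~>⟨0,1,0⟩
  e2=⟨0,0,1⟩ h~>⟨1,0,0⟩ k~>⟨2,0,1⟩
  ⟦path⟧₂ = [0 0 2; 1 1 0; 0 0 1]
Equal? distinct morphisms ✗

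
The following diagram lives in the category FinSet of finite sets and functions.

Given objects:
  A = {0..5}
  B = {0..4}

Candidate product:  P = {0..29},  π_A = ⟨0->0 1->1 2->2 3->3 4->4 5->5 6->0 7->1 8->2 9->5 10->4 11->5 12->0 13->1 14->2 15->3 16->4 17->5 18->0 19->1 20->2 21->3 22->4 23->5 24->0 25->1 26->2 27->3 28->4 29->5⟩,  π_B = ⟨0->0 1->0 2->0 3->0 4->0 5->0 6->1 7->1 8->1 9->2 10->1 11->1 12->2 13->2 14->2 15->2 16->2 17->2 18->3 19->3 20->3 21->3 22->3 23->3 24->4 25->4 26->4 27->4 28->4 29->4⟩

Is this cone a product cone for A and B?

Answer: NOT A VALID PRODUCT — duplicate pair at indices 17,9

Work:
|A|·|B| = 6·5 = 30;  |P| = 30
Check the pairing map k ↦ (π_A(k), π_B(k)):
  0 -> (0,0)
  1 -> (1,0)
  2 -> (2,0)
  3 -> (3,0)
  4 -> (4,0)
  5 -> (5,0)
  6 -> (0,1)
  7 -> (1,1)
  8 -> (2,1)
  9 -> (5,2)
  10 -> (4,1)
  11 -> (5,1)
  12 -> (0,2)
  13 -> (1,2)
  14 -> (2,2)
  15 -> (3,2)
  16 -> (4,2)
  17 -> (5,2)  ✗ repeats pair of k=9
  18 -> (0,3)
  19 -> (1,3)
  20 -> (2,3)
  21 -> (3,3)
  22 -> (4,3)
  23 -> (5,3)
  24 -> (0,4)
  25 -> (1,4)
  26 -> (2,4)
  27 -> (3,4)
  28 -> (4,4)
  29 -> (5,4)
distinct pairs in image: 29 / 30 needed
  → (5,2) hit at k=9 and k=17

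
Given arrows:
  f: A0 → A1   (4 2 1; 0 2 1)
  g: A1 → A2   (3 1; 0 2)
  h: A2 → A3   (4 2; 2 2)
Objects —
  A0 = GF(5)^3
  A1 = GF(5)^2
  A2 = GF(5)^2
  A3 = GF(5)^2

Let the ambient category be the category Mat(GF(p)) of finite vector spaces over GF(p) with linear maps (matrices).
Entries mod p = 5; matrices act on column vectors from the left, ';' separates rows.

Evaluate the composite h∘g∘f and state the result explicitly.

Answer: (3 0 0; 4 4 2)

Derivation:
  e0=(1,0,0) f→(4,0) g→(2,0) h→(3,4)
  e1=(0,1,0) f→(2,2) g→(3,4) h→(0,4)
  e2=(0,0,1) f→(1,1) g→(4,2) h→(0,2)
composite: (3 0 0; 4 4 2)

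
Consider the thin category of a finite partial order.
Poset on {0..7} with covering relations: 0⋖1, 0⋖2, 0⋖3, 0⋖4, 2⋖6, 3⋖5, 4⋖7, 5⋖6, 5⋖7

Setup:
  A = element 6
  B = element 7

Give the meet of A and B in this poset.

Lower bounds of A=6 and B=7: {0,3,5}
  0 ≤ 5
  3 ≤ 5
  5 ≤ 5
glb = 5

Answer: A∧B = 5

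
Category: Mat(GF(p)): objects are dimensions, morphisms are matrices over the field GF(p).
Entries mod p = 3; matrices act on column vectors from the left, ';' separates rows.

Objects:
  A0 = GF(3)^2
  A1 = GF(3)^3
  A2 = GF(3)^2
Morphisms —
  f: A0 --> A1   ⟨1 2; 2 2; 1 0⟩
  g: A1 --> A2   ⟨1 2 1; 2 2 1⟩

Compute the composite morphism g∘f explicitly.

Answer: ⟨0 0; 1 2⟩

Work:
  e0=⟨1,0⟩ f-->⟨1,2,1⟩ g-->⟨0,1⟩
  e1=⟨0,1⟩ f-->⟨2,2,0⟩ g-->⟨0,2⟩
result: ⟨0 0; 1 2⟩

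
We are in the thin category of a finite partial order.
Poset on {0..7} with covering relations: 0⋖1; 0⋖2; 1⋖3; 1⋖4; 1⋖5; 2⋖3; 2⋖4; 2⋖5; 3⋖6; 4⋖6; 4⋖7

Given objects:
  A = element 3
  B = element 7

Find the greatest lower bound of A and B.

Answer: NO MEET EXISTS

Derivation:
Lower bounds of A=3 and B=7: {0,1,2}
  maximal lower bounds 1 and 2 are incomparable: neither 1<=2 nor 2<=1
→ no greatest lower bound exists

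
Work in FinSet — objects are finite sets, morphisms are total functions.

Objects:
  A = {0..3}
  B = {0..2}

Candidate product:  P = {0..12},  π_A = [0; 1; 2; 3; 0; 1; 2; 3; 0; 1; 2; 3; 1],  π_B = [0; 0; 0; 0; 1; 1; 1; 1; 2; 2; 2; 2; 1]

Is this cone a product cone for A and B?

Answer: NOT A VALID PRODUCT — |P|=13 ≠ |A|·|B|=12

Work:
|A|·|B| = 4·3 = 12;  |P| = 13
  → cardinalities differ; no bijection possible.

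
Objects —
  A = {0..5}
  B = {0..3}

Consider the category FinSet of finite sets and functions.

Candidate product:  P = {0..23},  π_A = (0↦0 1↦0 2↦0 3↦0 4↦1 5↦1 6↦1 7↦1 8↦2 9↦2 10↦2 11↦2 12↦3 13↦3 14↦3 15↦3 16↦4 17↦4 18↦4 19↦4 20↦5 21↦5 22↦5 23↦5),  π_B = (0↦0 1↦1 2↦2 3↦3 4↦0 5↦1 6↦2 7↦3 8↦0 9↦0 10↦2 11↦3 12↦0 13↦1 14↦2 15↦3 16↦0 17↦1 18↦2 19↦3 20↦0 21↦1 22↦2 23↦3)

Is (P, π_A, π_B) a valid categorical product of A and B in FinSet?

Answer: NOT A VALID PRODUCT — duplicate pair at indices 8,9

Trace:
|A|·|B| = 6·4 = 24;  |P| = 24
Check the pairing map k ↦ (π_A(k), π_B(k)):
  0 ↦ (0,0)
  1 ↦ (0,1)
  2 ↦ (0,2)
  3 ↦ (0,3)
  4 ↦ (1,0)
  5 ↦ (1,1)
  6 ↦ (1,2)
  7 ↦ (1,3)
  8 ↦ (2,0)
  9 ↦ (2,0)  ✗ repeats pair of k=8
  10 ↦ (2,2)
  11 ↦ (2,3)
  12 ↦ (3,0)
  13 ↦ (3,1)
  14 ↦ (3,2)
  15 ↦ (3,3)
  16 ↦ (4,0)
  17 ↦ (4,1)
  18 ↦ (4,2)
  19 ↦ (4,3)
  20 ↦ (5,0)
  21 ↦ (5,1)
  22 ↦ (5,2)
  23 ↦ (5,3)
distinct pairs in image: 23 / 24 needed
  → (2,0) hit at k=8 and k=9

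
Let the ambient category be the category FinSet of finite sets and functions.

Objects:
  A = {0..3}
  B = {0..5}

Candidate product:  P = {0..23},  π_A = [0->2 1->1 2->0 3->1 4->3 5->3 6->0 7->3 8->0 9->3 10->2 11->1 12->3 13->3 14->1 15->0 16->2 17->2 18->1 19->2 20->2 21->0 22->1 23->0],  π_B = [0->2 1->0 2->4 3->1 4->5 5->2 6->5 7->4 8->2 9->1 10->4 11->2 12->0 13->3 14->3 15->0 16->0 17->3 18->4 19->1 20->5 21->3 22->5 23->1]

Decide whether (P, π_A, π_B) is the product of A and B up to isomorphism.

Answer: VALID PRODUCT

Derivation:
|A|·|B| = 4·6 = 24;  |P| = 24
Check the pairing map k ↦ (π_A(k), π_B(k)):
  0 -> (2,2)
  1 -> (1,0)
  2 -> (0,4)
  3 -> (1,1)
  4 -> (3,5)
  5 -> (3,2)
  6 -> (0,5)
  7 -> (3,4)
  8 -> (0,2)
  9 -> (3,1)
  10 -> (2,4)
  11 -> (1,2)
  12 -> (3,0)
  13 -> (3,3)
  14 -> (1,3)
  15 -> (0,0)
  16 -> (2,0)
  17 -> (2,3)
  18 -> (1,4)
  19 -> (2,1)
  20 -> (2,5)
  21 -> (0,3)
  22 -> (1,5)
  23 -> (0,1)
distinct pairs in image: 24 / 24 needed
  → bijection onto A×B; projections well-typed.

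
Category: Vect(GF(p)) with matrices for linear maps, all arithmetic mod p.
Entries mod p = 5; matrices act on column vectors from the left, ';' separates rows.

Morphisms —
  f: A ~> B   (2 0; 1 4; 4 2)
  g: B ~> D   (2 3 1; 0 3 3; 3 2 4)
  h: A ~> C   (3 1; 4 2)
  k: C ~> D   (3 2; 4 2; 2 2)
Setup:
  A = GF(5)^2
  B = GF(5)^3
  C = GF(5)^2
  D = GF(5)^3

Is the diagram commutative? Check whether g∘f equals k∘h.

Path 1 = f;g:
  e0=(1,0) f~>(2,1,4) g~>(1,0,4)
  e1=(0,1) f~>(0,4,2) g~>(4,3,1)
  ⟦path⟧₁ = (1 4; 0 3; 4 1)
Path 2 = h;k:
  e0=(1,0) h~>(3,4) k~>(2,0,4)
  e1=(0,1) h~>(1,2) k~>(2,3,1)
  ⟦path⟧₂ = (2 2; 0 3; 4 1)
Equal? differ; not commutative

Answer: DOES NOT COMMUTE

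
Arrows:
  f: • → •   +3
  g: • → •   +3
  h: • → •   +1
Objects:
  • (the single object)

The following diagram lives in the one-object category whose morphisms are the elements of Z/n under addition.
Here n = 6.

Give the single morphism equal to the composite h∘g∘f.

Answer: +1

Work:
  0 +3≡3 +3≡0 +1≡1  (mod 6)
⟦path⟧: +1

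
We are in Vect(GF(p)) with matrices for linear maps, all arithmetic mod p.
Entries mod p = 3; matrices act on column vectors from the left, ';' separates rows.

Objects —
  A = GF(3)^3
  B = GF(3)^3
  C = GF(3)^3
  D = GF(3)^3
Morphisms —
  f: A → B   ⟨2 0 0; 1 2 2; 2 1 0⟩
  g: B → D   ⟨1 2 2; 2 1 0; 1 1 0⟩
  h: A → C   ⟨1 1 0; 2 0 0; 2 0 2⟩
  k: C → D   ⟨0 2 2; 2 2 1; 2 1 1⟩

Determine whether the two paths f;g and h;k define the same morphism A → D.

Answer: COMMUTES

Trace:
Path 1 = f;g:
  e0=(1,0,0) f→(2,1,2) g→(2,2,0)
  e1=(0,1,0) f→(0,2,1) g→(0,2,2)
  e2=(0,0,1) f→(0,2,0) g→(1,2,2)
  composite₁ = ⟨2 0 1; 2 2 2; 0 2 2⟩
Path 2 = h;k:
  e0=(1,0,0) h→(1,2,2) k→(2,2,0)
  e1=(0,1,0) h→(1,0,0) k→(0,2,2)
  e2=(0,0,1) h→(0,0,2) k→(1,2,2)
  composite₂ = ⟨2 0 1; 2 2 2; 0 2 2⟩
Equal? same morphism ✓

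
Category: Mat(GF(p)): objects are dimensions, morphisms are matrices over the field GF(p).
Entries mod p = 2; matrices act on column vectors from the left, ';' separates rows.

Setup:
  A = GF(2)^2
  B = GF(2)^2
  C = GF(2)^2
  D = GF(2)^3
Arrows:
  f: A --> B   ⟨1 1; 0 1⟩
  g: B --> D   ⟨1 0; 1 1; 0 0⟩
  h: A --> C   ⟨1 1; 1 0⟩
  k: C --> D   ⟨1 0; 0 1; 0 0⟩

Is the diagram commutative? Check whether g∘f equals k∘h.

Along f;g (path 1):
  e0=⟨1,0⟩ f-->⟨1,0⟩ g-->⟨1,1,0⟩
  e1=⟨0,1⟩ f-->⟨1,1⟩ g-->⟨1,0,0⟩
  result₁ = ⟨1 1; 1 0; 0 0⟩
Along h;k (path 2):
  e0=⟨1,0⟩ h-->⟨1,1⟩ k-->⟨1,1,0⟩
  e1=⟨0,1⟩ h-->⟨1,0⟩ k-->⟨1,0,0⟩
  result₂ = ⟨1 1; 1 0; 0 0⟩
Equal? equal; square commutes

Answer: COMMUTES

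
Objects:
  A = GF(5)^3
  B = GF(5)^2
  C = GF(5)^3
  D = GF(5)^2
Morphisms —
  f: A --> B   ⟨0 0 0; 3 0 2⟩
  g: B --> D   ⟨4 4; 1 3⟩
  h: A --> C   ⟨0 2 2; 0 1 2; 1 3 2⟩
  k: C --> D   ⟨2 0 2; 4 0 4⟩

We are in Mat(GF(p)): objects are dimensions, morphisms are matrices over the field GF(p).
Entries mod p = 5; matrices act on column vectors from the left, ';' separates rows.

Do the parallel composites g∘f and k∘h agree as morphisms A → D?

Answer: COMMUTES

Work:
Along f;g (path 1):
  e0=[1,0,0] f-->[0,3] g-->[2,4]
  e1=[0,1,0] f-->[0,0] g-->[0,0]
  e2=[0,0,1] f-->[0,2] g-->[3,1]
  composite₁ = ⟨2 0 3; 4 0 1⟩
Along h;k (path 2):
  e0=[1,0,0] h-->[0,0,1] k-->[2,4]
  e1=[0,1,0] h-->[2,1,3] k-->[0,0]
  e2=[0,0,1] h-->[2,2,2] k-->[3,1]
  composite₂ = ⟨2 0 3; 4 0 1⟩
Equal? same morphism ✓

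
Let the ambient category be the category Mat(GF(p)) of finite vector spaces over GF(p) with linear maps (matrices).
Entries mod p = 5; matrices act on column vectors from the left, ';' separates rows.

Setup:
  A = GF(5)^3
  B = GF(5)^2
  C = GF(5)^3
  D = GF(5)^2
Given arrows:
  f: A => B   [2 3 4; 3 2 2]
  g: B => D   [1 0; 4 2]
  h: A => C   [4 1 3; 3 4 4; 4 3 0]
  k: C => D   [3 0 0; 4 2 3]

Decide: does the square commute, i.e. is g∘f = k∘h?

1) trace f;g:
  e0=(1,0,0) f=>(2,3) g=>(2,4)
  e1=(0,1,0) f=>(3,2) g=>(3,1)
  e2=(0,0,1) f=>(4,2) g=>(4,0)
  composite₁ = [2 3 4; 4 1 0]
2) trace h;k:
  e0=(1,0,0) h=>(4,3,4) k=>(2,4)
  e1=(0,1,0) h=>(1,4,3) k=>(3,1)
  e2=(0,0,1) h=>(3,4,0) k=>(4,0)
  composite₂ = [2 3 4; 4 1 0]
Equal? equal; square commutes

Answer: COMMUTES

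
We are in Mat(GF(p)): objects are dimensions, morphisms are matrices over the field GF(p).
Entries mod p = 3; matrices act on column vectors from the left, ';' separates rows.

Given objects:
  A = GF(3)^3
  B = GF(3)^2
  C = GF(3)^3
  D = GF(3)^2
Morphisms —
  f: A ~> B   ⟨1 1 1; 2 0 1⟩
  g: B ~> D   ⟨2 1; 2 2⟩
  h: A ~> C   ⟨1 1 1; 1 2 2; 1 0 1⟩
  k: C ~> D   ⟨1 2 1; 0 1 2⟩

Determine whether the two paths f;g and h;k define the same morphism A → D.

1) trace f;g:
  e0=⟨1,0,0⟩ f~>⟨1,2⟩ g~>⟨1,0⟩
  e1=⟨0,1,0⟩ f~>⟨1,0⟩ g~>⟨2,2⟩
  e2=⟨0,0,1⟩ f~>⟨1,1⟩ g~>⟨0,1⟩
  ⟦path⟧₁ = ⟨1 2 0; 0 2 1⟩
2) trace h;k:
  e0=⟨1,0,0⟩ h~>⟨1,1,1⟩ k~>⟨1,0⟩
  e1=⟨0,1,0⟩ h~>⟨1,2,0⟩ k~>⟨2,2⟩
  e2=⟨0,0,1⟩ h~>⟨1,2,1⟩ k~>⟨0,1⟩
  ⟦path⟧₂ = ⟨1 2 0; 0 2 1⟩
Equal? same morphism ✓

Answer: COMMUTES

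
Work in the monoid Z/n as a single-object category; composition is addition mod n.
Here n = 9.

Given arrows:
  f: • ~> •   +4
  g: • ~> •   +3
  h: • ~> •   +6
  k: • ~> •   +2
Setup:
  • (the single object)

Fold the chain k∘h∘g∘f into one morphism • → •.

Answer: +6

Trace:
  0 +4≡4 +3≡7 +6≡4 +2≡6  (mod 9)
⟦path⟧: +6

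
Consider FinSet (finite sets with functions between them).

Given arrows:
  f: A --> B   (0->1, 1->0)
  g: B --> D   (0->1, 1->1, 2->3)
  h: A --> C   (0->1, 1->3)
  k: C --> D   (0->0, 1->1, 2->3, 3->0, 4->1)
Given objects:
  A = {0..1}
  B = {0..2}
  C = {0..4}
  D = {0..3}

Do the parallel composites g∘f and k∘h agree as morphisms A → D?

Answer: DOES NOT COMMUTE

Derivation:
1) trace f;g:
  0 f-->1 g-->1
  1 f-->0 g-->1
  ⟦path⟧₁ = (0->1, 1->1)
2) trace h;k:
  0 h-->1 k-->1
  1 h-->3 k-->0
  ⟦path⟧₂ = (0->1, 1->0)
Equal? differ; not commutative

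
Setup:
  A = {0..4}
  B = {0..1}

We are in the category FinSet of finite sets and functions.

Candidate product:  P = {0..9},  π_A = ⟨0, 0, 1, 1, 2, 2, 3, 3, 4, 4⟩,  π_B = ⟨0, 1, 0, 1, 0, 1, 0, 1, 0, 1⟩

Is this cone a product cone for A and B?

Answer: VALID PRODUCT

Work:
|A|·|B| = 5·2 = 10;  |P| = 10
Check the pairing map k ↦ (π_A(k), π_B(k)):
  0 : (0,0)
  1 : (0,1)
  2 : (1,0)
  3 : (1,1)
  4 : (2,0)
  5 : (2,1)
  6 : (3,0)
  7 : (3,1)
  8 : (4,0)
  9 : (4,1)
distinct pairs in image: 10 / 10 needed
  → bijection onto A×B; projections well-typed.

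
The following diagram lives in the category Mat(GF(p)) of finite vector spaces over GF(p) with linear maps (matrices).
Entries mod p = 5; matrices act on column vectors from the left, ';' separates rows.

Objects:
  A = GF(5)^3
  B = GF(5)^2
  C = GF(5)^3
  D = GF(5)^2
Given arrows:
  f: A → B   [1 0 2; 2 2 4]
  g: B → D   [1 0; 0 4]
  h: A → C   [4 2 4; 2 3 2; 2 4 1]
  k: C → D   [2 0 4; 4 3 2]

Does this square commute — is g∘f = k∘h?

Answer: DOES NOT COMMUTE

Derivation:
Path 1 = f;g:
  e0=⟨1,0,0⟩ f→⟨1,2⟩ g→⟨1,3⟩
  e1=⟨0,1,0⟩ f→⟨0,2⟩ g→⟨0,3⟩
  e2=⟨0,0,1⟩ f→⟨2,4⟩ g→⟨2,1⟩
  result₁ = [1 0 2; 3 3 1]
Path 2 = h;k:
  e0=⟨1,0,0⟩ h→⟨4,2,2⟩ k→⟨1,1⟩
  e1=⟨0,1,0⟩ h→⟨2,3,4⟩ k→⟨0,0⟩
  e2=⟨0,0,1⟩ h→⟨4,2,1⟩ k→⟨2,4⟩
  result₂ = [1 0 2; 1 0 4]
Equal? differ; not commutative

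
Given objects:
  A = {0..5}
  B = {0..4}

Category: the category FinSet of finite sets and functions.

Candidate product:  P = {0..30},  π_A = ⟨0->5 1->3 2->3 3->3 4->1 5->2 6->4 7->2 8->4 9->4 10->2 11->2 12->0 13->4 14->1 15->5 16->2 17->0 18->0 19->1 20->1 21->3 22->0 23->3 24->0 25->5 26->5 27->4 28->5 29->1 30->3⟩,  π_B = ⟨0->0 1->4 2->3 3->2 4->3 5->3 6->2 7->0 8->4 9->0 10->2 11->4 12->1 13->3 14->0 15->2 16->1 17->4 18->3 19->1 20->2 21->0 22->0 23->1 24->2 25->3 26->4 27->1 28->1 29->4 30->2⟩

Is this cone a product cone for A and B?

Answer: NOT A VALID PRODUCT — |P|=31 ≠ |A|·|B|=30

Derivation:
|A|·|B| = 6·5 = 30;  |P| = 31
  → cardinalities differ; no bijection possible.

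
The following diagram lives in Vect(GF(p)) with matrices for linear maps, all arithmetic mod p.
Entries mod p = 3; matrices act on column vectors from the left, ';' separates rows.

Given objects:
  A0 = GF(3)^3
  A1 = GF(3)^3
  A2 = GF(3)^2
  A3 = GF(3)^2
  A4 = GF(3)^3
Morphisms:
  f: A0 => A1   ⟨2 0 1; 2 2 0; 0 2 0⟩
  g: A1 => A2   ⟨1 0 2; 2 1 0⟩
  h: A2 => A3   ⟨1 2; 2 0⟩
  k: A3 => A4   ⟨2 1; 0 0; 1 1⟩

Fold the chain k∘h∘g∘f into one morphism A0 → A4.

  e0=[1,0,0] f=>[2,2,0] g=>[2,0] h=>[2,1] k=>[2,0,0]
  e1=[0,1,0] f=>[0,2,2] g=>[1,2] h=>[2,2] k=>[0,0,1]
  e2=[0,0,1] f=>[1,0,0] g=>[1,2] h=>[2,2] k=>[0,0,1]
⟦path⟧: ⟨2 0 0; 0 0 0; 0 1 1⟩

Answer: ⟨2 0 0; 0 0 0; 0 1 1⟩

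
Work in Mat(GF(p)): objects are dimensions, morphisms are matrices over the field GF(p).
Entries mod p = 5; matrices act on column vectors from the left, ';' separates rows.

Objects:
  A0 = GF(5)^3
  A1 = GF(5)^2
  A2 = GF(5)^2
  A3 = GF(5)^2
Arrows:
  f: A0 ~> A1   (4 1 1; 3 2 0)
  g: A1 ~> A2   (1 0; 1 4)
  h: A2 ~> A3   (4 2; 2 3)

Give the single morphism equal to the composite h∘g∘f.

Answer: (3 2 1; 1 4 0)

Work:
  e0=⟨1,0,0⟩ f~>⟨4,3⟩ g~>⟨4,1⟩ h~>⟨3,1⟩
  e1=⟨0,1,0⟩ f~>⟨1,2⟩ g~>⟨1,4⟩ h~>⟨2,4⟩
  e2=⟨0,0,1⟩ f~>⟨1,0⟩ g~>⟨1,1⟩ h~>⟨1,0⟩
composite: (3 2 1; 1 4 0)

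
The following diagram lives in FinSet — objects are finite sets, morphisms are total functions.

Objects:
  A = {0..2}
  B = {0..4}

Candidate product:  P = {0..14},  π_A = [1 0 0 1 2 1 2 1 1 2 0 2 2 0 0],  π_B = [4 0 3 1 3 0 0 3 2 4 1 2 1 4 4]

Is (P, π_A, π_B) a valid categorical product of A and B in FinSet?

Answer: NOT A VALID PRODUCT — duplicate pair at indices 13,14

Derivation:
|A|·|B| = 3·5 = 15;  |P| = 15
Check the pairing map k ↦ (π_A(k), π_B(k)):
  0 : (1,4)
  1 : (0,0)
  2 : (0,3)
  3 : (1,1)
  4 : (2,3)
  5 : (1,0)
  6 : (2,0)
  7 : (1,3)
  8 : (1,2)
  9 : (2,4)
  10 : (0,1)
  11 : (2,2)
  12 : (2,1)
  13 : (0,4)
  14 : (0,4)  ✗ repeats pair of k=13
distinct pairs in image: 14 / 15 needed
  → (0,4) hit at k=13 and k=14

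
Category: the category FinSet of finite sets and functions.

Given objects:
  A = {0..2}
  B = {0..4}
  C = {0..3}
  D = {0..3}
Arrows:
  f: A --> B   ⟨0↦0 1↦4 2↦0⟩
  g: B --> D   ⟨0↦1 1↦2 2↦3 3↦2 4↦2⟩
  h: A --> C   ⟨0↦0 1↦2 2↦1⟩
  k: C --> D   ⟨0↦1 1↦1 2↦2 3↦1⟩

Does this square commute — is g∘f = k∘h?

1) trace f;g:
  0 f-->0 g-->1
  1 f-->4 g-->2
  2 f-->0 g-->1
  result₁ = ⟨0↦1 1↦2 2↦1⟩
2) trace h;k:
  0 h-->0 k-->1
  1 h-->2 k-->2
  2 h-->1 k-->1
  result₂ = ⟨0↦1 1↦2 2↦1⟩
Equal? equal; square commutes

Answer: COMMUTES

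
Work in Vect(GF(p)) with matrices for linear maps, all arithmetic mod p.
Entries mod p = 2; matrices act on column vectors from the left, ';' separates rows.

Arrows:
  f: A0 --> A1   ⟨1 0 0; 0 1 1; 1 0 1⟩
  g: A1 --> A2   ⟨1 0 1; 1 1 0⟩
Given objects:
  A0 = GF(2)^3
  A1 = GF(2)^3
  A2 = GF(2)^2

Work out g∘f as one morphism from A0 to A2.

Answer: ⟨0 0 1; 1 1 1⟩

Trace:
  e0=⟨1,0,0⟩ f-->⟨1,0,1⟩ g-->⟨0,1⟩
  e1=⟨0,1,0⟩ f-->⟨0,1,0⟩ g-->⟨0,1⟩
  e2=⟨0,0,1⟩ f-->⟨0,1,1⟩ g-->⟨1,1⟩
result: ⟨0 0 1; 1 1 1⟩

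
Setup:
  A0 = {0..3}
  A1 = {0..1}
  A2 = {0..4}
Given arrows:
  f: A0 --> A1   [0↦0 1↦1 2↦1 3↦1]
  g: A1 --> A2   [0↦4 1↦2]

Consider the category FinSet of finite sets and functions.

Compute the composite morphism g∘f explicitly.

  0 f-->0 g-->4
  1 f-->1 g-->2
  2 f-->1 g-->2
  3 f-->1 g-->2
result: [0↦4 1↦2 2↦2 3↦2]

Answer: [0↦4 1↦2 2↦2 3↦2]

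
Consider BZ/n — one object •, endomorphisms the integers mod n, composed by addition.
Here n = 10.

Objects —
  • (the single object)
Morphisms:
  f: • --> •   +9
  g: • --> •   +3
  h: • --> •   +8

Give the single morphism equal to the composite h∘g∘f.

Answer: +0

Trace:
  0 +9≡9 +3≡2 +8≡0  (mod 10)
result: +0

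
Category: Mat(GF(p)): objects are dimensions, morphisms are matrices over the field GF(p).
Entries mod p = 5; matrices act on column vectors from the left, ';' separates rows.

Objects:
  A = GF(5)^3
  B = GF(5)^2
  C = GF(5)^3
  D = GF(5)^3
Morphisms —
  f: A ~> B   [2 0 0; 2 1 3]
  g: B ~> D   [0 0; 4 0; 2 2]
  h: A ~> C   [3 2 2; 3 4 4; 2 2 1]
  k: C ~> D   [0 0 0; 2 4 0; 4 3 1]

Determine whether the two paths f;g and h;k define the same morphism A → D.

Along f;g (path 1):
  e0=[1,0,0] f~>[2,2] g~>[0,3,3]
  e1=[0,1,0] f~>[0,1] g~>[0,0,2]
  e2=[0,0,1] f~>[0,3] g~>[0,0,1]
  ⟦path⟧₁ = [0 0 0; 3 0 0; 3 2 1]
Along h;k (path 2):
  e0=[1,0,0] h~>[3,3,2] k~>[0,3,3]
  e1=[0,1,0] h~>[2,4,2] k~>[0,0,2]
  e2=[0,0,1] h~>[2,4,1] k~>[0,0,1]
  ⟦path⟧₂ = [0 0 0; 3 0 0; 3 2 1]
Equal? same morphism ✓

Answer: COMMUTES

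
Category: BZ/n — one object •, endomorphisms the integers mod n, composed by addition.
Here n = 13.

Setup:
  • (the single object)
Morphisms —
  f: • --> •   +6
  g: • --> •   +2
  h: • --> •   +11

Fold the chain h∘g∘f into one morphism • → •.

  0 +6≡6 +2≡8 +11≡6  (mod 13)
result: +6

Answer: +6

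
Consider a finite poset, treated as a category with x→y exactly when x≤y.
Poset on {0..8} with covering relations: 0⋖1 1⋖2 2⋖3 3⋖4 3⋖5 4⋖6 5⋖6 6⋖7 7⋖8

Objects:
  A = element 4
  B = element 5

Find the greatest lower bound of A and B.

Common predecessors of 4,5: {0,1,2,3}
  0 <= 3
  1 <= 3
  2 <= 3
  3 <= 3
glb = 3

Answer: A∧B = 3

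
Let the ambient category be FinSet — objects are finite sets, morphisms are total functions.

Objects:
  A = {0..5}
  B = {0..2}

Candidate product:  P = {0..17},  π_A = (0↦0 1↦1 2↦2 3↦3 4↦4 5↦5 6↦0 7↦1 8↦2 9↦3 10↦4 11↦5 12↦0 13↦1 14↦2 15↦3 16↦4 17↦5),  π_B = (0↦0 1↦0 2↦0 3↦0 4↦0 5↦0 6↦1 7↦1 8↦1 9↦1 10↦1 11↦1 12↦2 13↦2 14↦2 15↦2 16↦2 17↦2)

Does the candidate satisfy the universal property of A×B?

Answer: VALID PRODUCT

Trace:
|A|·|B| = 6·3 = 18;  |P| = 18
Check the pairing map k ↦ (π_A(k), π_B(k)):
  0 ↦ (0,0)
  1 ↦ (1,0)
  2 ↦ (2,0)
  3 ↦ (3,0)
  4 ↦ (4,0)
  5 ↦ (5,0)
  6 ↦ (0,1)
  7 ↦ (1,1)
  8 ↦ (2,1)
  9 ↦ (3,1)
  10 ↦ (4,1)
  11 ↦ (5,1)
  12 ↦ (0,2)
  13 ↦ (1,2)
  14 ↦ (2,2)
  15 ↦ (3,2)
  16 ↦ (4,2)
  17 ↦ (5,2)
distinct pairs in image: 18 / 18 needed
  → bijection onto A×B; projections well-typed.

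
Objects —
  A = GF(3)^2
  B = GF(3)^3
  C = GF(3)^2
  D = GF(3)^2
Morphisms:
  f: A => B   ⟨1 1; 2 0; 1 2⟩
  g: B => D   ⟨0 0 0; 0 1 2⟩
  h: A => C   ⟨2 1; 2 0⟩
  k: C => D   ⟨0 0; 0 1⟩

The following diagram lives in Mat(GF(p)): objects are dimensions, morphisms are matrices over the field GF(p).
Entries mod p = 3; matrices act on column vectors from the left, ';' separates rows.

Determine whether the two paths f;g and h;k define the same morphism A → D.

Path 1 = f;g:
  e0=⟨1,0⟩ f=>⟨1,2,1⟩ g=>⟨0,1⟩
  e1=⟨0,1⟩ f=>⟨1,0,2⟩ g=>⟨0,1⟩
  result₁ = ⟨0 0; 1 1⟩
Path 2 = h;k:
  e0=⟨1,0⟩ h=>⟨2,2⟩ k=>⟨0,2⟩
  e1=⟨0,1⟩ h=>⟨1,0⟩ k=>⟨0,0⟩
  result₂ = ⟨0 0; 2 0⟩
Equal? NO — does not commute

Answer: DOES NOT COMMUTE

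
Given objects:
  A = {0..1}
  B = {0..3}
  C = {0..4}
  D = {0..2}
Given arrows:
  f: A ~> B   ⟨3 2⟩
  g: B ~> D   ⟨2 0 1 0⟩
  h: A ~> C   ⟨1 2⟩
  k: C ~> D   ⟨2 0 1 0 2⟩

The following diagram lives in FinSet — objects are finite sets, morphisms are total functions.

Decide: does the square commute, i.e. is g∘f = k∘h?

Path 1 = f;g:
  0 f~>3 g~>0
  1 f~>2 g~>1
  ⟦path⟧₁ = ⟨0 1⟩
Path 2 = h;k:
  0 h~>1 k~>0
  1 h~>2 k~>1
  ⟦path⟧₂ = ⟨0 1⟩
Equal? equal; square commutes

Answer: COMMUTES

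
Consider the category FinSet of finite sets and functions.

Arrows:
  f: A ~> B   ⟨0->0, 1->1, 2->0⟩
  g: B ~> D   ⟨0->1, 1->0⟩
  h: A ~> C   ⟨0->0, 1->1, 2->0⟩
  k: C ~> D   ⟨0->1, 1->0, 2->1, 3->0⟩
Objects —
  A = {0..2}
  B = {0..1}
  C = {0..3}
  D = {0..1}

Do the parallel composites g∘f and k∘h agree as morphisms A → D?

Path 1 = f;g:
  0 f~>0 g~>1
  1 f~>1 g~>0
  2 f~>0 g~>1
  composite₁ = ⟨0->1, 1->0, 2->1⟩
Path 2 = h;k:
  0 h~>0 k~>1
  1 h~>1 k~>0
  2 h~>0 k~>1
  composite₂ = ⟨0->1, 1->0, 2->1⟩
Equal? same morphism ✓

Answer: COMMUTES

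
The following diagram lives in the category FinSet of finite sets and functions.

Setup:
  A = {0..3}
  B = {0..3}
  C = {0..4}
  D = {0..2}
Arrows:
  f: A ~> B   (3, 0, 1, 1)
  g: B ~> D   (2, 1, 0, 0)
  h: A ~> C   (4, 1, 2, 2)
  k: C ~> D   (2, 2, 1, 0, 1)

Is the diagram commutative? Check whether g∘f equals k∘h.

Answer: DOES NOT COMMUTE

Trace:
Along f;g (path 1):
  0 f~>3 g~>0
  1 f~>0 g~>2
  2 f~>1 g~>1
  3 f~>1 g~>1
  ⟦path⟧₁ = (0, 2, 1, 1)
Along h;k (path 2):
  0 h~>4 k~>1
  1 h~>1 k~>2
  2 h~>2 k~>1
  3 h~>2 k~>1
  ⟦path⟧₂ = (1, 2, 1, 1)
Equal? NO — does not commute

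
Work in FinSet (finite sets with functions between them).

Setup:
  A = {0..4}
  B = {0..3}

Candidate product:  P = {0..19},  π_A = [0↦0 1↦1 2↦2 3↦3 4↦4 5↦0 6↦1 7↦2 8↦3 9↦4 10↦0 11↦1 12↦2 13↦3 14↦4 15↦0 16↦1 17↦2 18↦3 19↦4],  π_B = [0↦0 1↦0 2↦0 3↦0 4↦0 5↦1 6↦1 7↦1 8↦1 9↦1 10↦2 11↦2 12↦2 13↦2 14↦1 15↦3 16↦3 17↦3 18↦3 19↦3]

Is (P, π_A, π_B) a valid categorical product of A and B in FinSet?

Answer: NOT A VALID PRODUCT — duplicate pair at indices 9,14

Work:
|A|·|B| = 5·4 = 20;  |P| = 20
Check the pairing map k ↦ (π_A(k), π_B(k)):
  0 ↦ (0,0)
  1 ↦ (1,0)
  2 ↦ (2,0)
  3 ↦ (3,0)
  4 ↦ (4,0)
  5 ↦ (0,1)
  6 ↦ (1,1)
  7 ↦ (2,1)
  8 ↦ (3,1)
  9 ↦ (4,1)
  10 ↦ (0,2)
  11 ↦ (1,2)
  12 ↦ (2,2)
  13 ↦ (3,2)
  14 ↦ (4,1)  ✗ repeats pair of k=9
  15 ↦ (0,3)
  16 ↦ (1,3)
  17 ↦ (2,3)
  18 ↦ (3,3)
  19 ↦ (4,3)
distinct pairs in image: 19 / 20 needed
  → (4,1) hit at k=9 and k=14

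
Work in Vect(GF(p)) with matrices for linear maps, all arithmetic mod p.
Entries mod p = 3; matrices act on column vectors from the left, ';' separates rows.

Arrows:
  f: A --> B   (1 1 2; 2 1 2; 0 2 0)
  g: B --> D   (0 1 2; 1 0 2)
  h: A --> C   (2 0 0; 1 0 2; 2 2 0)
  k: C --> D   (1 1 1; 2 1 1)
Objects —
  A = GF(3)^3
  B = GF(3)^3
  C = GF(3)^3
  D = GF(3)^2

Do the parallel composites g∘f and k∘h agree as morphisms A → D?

Along f;g (path 1):
  e0=[1,0,0] f-->[1,2,0] g-->[2,1]
  e1=[0,1,0] f-->[1,1,2] g-->[2,2]
  e2=[0,0,1] f-->[2,2,0] g-->[2,2]
  ⟦path⟧₁ = (2 2 2; 1 2 2)
Along h;k (path 2):
  e0=[1,0,0] h-->[2,1,2] k-->[2,1]
  e1=[0,1,0] h-->[0,0,2] k-->[2,2]
  e2=[0,0,1] h-->[0,2,0] k-->[2,2]
  ⟦path⟧₂ = (2 2 2; 1 2 2)
Equal? YES — commutes

Answer: COMMUTES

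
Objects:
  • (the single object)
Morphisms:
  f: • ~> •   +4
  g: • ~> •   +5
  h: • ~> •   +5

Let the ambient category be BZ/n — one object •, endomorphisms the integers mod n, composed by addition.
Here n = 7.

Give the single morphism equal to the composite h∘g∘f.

Answer: +0

Trace:
  0 +4≡4 +5≡2 +5≡0  (mod 7)
composite: +0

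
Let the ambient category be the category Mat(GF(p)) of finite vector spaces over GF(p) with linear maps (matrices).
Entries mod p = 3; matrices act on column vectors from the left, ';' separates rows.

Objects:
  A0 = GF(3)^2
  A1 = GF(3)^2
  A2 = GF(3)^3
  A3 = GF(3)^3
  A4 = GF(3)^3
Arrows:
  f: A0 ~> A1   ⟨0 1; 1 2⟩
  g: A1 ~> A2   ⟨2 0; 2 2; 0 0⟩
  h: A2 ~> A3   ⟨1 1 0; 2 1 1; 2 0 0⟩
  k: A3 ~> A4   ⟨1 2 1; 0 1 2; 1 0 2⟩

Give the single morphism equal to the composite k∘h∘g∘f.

Answer: ⟨0 2; 2 0; 2 1⟩

Work:
  e0=(1,0) f~>(0,1) g~>(0,2,0) h~>(2,2,0) k~>(0,2,2)
  e1=(0,1) f~>(1,2) g~>(2,0,0) h~>(2,1,1) k~>(2,0,1)
result: ⟨0 2; 2 0; 2 1⟩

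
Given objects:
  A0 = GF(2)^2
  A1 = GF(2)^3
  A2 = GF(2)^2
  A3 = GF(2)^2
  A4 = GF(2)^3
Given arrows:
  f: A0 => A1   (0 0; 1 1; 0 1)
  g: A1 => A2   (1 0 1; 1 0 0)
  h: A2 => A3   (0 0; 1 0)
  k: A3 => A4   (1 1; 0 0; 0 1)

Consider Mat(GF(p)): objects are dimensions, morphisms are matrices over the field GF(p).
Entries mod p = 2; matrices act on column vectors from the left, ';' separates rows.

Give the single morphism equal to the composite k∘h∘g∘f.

  e0=⟨1,0⟩ f=>⟨0,1,0⟩ g=>⟨0,0⟩ h=>⟨0,0⟩ k=>⟨0,0,0⟩
  e1=⟨0,1⟩ f=>⟨0,1,1⟩ g=>⟨1,0⟩ h=>⟨0,1⟩ k=>⟨1,0,1⟩
composite: (0 1; 0 0; 0 1)

Answer: (0 1; 0 0; 0 1)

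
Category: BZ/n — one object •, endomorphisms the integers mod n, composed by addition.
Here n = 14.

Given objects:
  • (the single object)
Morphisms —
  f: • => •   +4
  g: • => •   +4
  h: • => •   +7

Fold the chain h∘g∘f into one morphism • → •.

Answer: +1

Work:
  0 +4≡4 +4≡8 +7≡1  (mod 14)
result: +1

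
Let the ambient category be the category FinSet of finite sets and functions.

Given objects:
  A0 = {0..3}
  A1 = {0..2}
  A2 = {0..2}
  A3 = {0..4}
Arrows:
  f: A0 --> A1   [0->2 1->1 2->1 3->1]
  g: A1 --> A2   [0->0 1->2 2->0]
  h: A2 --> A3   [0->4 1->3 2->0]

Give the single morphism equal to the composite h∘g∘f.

Answer: [0->4 1->0 2->0 3->0]

Derivation:
  0 f-->2 g-->0 h-->4
  1 f-->1 g-->2 h-->0
  2 f-->1 g-->2 h-->0
  3 f-->1 g-->2 h-->0
⟦path⟧: [0->4 1->0 2->0 3->0]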